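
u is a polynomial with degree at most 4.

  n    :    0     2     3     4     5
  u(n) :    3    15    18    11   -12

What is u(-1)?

6

Write u(n) = an^4 + bn³ + cn² + dn + e; the 5 given values yield a linear system in the 5 coefficients.
Solving, the leading coefficient vanishes, and u(n) = -n³ + 4n² + 2n + 3.
Then u(-1) = 6.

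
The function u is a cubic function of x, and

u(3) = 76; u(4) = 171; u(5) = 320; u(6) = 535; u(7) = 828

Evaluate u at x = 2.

Write u(x) = ax³ + bx² + cx + d; the 5 given values yield a linear system in the 4 coefficients.
Solving, u(x) = 2x³ + 3x² - 5.
Then u(2) = 23.

23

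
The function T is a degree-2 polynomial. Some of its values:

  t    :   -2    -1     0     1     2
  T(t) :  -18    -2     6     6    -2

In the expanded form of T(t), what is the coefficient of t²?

First differences: 16, 8, 0, -8. Second differences: -8, -8, -8.
Level-2 differences are constant, so T has degree 2.
Fitting a degree-2 polynomial gives T(t) = -4t² + 4t + 6.
The coefficient of t² is -4.

-4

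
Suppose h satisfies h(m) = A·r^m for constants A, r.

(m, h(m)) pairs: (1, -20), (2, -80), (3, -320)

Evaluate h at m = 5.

-5120

Consecutive ratio: -80/(-20) = 4, and -320/(-80) = 4, so r = 4.
Then A·4^1 = -20 gives A = -5, and h(m) = -5·4^m.
h(5) = -5·4^5 = -5120.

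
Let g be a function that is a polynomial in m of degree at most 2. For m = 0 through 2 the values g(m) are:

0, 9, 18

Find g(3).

27

Write g(m) = am² + bm + c; the 3 given values yield a linear system in the 3 coefficients.
Solving, the leading coefficient vanishes, and g(m) = 9m.
Then g(3) = 27.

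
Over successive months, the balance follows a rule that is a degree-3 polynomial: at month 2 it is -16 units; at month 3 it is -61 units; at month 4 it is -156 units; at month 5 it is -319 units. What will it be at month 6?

-568

Write the value at m as Q(m).
Write Q(m) = am³ + bm² + cm + d; the 4 given values yield a linear system in the 4 coefficients.
Solving, Q(m) = -3m³ + 2m² + 2m - 4.
Then Q(6) = -568.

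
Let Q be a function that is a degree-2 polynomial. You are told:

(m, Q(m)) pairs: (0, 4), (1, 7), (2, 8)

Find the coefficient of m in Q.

Write Q(m) = am² + bm + c; the 3 given values yield a linear system in the 3 coefficients.
Solving, Q(m) = -m² + 4m + 4.
The coefficient of m is 4.

4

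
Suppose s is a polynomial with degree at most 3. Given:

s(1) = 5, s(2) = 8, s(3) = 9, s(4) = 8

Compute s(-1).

-7

First differences: 3, 1, -1. Second differences: -2, -2.
Level-2 differences are constant, so s has degree 2.
Fitting a degree-2 polynomial gives s(n) = -n² + 6n.
Then s(-1) = -7.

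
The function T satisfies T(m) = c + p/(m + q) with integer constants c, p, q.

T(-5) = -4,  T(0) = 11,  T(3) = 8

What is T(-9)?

(T(m) − c)(m + q) = p for each data point; the three points give a linear system in c and q, then p follows.
Solving: c = 5, q = 3, p = 18, so T(m) = 5 + 18/(m + 3).
Then T(-9) = 5 + 18/(-6) = 2.

2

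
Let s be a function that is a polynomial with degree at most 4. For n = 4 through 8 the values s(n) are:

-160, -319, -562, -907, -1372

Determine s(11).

-3667

First differences: -159, -243, -345, -465. Second differences: -84, -102, -120. Third differences: -18, -18.
Level-3 differences are constant, so s has degree 3.
Fitting a degree-3 polynomial gives s(n) = -3n³ + 3n² - 3n - 4.
Then s(11) = -3667.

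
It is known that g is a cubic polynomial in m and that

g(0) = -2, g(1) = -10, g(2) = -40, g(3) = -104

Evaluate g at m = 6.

-620

Write g(m) = am³ + bm² + cm + d; the 4 given values yield a linear system in the 4 coefficients.
Solving, g(m) = -2m³ - 5m² - m - 2.
Then g(6) = -620.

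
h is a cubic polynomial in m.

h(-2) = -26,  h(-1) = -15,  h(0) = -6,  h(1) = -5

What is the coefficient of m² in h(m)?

Write h(m) = am³ + bm² + cm + d; the 4 given values yield a linear system in the 4 coefficients.
Solving, h(m) = -m³ - 4m² + 6m - 6.
The coefficient of m² is -4.

-4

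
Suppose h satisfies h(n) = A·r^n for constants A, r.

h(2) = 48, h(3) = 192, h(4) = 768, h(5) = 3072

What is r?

Consecutive ratio: 192/48 = 4, and 768/192 = 4, so r = 4.
Then A·4^2 = 48 gives A = 3, and h(n) = 3·4^n.

4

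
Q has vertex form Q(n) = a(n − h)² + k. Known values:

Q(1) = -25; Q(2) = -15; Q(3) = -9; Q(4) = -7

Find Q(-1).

First differences 10, 6, 2; second difference -4 = 2a, so a = -2.
Expanding, the n-coefficient is −2ah = 4h; matching it to the data gives h = 4, and then k = -7.
So Q(n) = -2(n − 4)² − 7.
Q(-1) = -2·(-5)² − 7 = -57.

-57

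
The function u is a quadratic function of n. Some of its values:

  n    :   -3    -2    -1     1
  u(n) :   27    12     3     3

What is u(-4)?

Write u(n) = an² + bn + c; the 4 given values yield a linear system in the 3 coefficients.
Solving, u(n) = 3n².
Then u(-4) = 48.

48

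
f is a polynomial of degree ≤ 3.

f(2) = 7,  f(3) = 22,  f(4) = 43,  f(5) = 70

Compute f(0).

Write f(m) = am³ + bm² + cm + d; the 4 given values yield a linear system in the 4 coefficients.
Solving, the leading coefficient vanishes, and f(m) = 3m² - 5.
Then f(0) = -5.

-5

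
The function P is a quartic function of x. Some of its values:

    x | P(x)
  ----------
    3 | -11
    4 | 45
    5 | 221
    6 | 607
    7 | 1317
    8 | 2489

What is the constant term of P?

First differences: 56, 176, 386, 710, 1172. Second differences: 120, 210, 324, 462. Third differences: 90, 114, 138. Fourth differences: 24, 24.
Level-4 differences are constant, so P has degree 4.
Fitting a degree-4 polynomial gives P(x) = x^4 - 3x³ - x² - x + 1.
The constant term is P(0) = 1.

1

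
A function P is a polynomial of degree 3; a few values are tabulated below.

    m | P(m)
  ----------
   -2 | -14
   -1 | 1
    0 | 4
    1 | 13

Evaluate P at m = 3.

Write P(m) = am³ + bm² + cm + d; the 4 given values yield a linear system in the 4 coefficients.
Solving, P(m) = 3m³ + 3m² + 3m + 4.
Then P(3) = 121.

121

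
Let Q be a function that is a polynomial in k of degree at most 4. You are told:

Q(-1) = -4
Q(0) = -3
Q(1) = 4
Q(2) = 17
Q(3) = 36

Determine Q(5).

First differences: 1, 7, 13, 19. Second differences: 6, 6, 6.
Level-2 differences are constant, so Q has degree 2.
Fitting a degree-2 polynomial gives Q(k) = 3k² + 4k - 3.
Then Q(5) = 92.

92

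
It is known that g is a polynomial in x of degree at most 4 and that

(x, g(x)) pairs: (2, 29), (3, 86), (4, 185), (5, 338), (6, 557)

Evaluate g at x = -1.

First differences: 57, 99, 153, 219. Second differences: 42, 54, 66. Third differences: 12, 12.
Level-3 differences are constant, so g has degree 3.
Fitting a degree-3 polynomial gives g(x) = 2x³ + 3x² + 4x - 7.
Then g(-1) = -10.

-10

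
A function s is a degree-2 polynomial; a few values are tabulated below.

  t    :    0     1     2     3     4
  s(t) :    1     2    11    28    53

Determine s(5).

86

Write s(t) = at² + bt + c; the 5 given values yield a linear system in the 3 coefficients.
Solving, s(t) = 4t² - 3t + 1.
Then s(5) = 86.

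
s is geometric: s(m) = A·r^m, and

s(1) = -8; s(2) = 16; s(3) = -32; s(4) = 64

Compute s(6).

Consecutive ratio: 16/(-8) = -2, and -32/16 = -2, so r = -2.
Then A·(-2)^1 = -8 gives A = 4, and s(m) = 4·(-2)^m.
s(6) = 4·(-2)^6 = 256.

256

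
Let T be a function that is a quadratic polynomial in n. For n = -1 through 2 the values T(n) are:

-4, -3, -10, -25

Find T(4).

-79

First differences: 1, -7, -15. Second differences: -8, -8.
Level-2 differences are constant, so T has degree 2.
Fitting a degree-2 polynomial gives T(n) = -4n² - 3n - 3.
Then T(4) = -79.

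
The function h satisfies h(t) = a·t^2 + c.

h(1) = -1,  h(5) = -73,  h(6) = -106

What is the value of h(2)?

-10

From h(1) = -1 and h(5) = -73: 1a + c = -1 and 25a + c = -73.
Subtracting: 24a = -72, so a = -3; then c = -1 − (-3)·1 = 2.
So h(t) = -3t² + 2, and h(2) = -10.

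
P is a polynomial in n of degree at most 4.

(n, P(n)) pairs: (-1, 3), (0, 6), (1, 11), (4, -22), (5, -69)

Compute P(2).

Write P(n) = an^4 + bn³ + cn² + dn + e; the 5 given values yield a linear system in the 5 coefficients.
Solving, the leading coefficient vanishes, and P(n) = -n³ + n² + 5n + 6.
Then P(2) = 12.

12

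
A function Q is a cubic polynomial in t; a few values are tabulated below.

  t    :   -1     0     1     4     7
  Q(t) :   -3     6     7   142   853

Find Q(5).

Write Q(t) = at³ + bt² + ct + d; the 5 given values yield a linear system in the 4 coefficients.
Solving, Q(t) = 3t³ - 4t² + 2t + 6.
Then Q(5) = 291.

291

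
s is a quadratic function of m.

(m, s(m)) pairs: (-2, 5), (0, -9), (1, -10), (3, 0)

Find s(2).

Write s(m) = am² + bm + c; the 4 given values yield a linear system in the 3 coefficients.
Solving, s(m) = 2m² - 3m - 9.
Then s(2) = -7.

-7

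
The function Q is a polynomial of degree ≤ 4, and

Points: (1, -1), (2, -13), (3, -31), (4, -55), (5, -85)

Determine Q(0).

5

First differences: -12, -18, -24, -30. Second differences: -6, -6, -6.
Level-2 differences are constant, so Q has degree 2.
Fitting a degree-2 polynomial gives Q(k) = -3k² - 3k + 5.
Then Q(0) = 5.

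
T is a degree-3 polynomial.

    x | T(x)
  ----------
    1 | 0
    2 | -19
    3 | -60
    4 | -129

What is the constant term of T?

3

Write T(x) = ax³ + bx² + cx + d; the 4 given values yield a linear system in the 4 coefficients.
Solving, T(x) = -x³ - 5x² + 3x + 3.
The constant term is T(0) = 3.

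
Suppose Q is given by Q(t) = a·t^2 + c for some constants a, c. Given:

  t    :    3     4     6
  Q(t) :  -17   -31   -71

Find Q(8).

From Q(3) = -17 and Q(4) = -31: 9a + c = -17 and 16a + c = -31.
Subtracting: 7a = -14, so a = -2; then c = -17 − (-2)·9 = 1.
So Q(t) = -2t² + 1, and Q(8) = -127.

-127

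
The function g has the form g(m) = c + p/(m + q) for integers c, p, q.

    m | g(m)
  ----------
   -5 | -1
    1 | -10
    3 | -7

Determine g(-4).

0

(g(m) − c)(m + q) = p for each data point; the three points give a linear system in c and q, then p follows.
Solving: c = -4, q = 1, p = -12, so g(m) = -4 − 12/(m + 1).
Then g(-4) = -4 − 12/(-3) = 0.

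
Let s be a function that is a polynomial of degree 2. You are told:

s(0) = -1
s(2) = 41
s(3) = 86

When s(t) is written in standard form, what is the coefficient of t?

Write s(t) = at² + bt + c; the 3 given values yield a linear system in the 3 coefficients.
Solving, s(t) = 8t² + 5t - 1.
The coefficient of t is 5.

5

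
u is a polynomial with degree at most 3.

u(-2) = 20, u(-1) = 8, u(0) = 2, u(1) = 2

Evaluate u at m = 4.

First differences: -12, -6, 0. Second differences: 6, 6.
Level-2 differences are constant, so u has degree 2.
Fitting a degree-2 polynomial gives u(m) = 3m² - 3m + 2.
Then u(4) = 38.

38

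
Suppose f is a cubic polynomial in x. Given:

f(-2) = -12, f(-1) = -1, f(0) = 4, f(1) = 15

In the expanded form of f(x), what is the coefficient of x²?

3

Write f(x) = ax³ + bx² + cx + d; the 4 given values yield a linear system in the 4 coefficients.
Solving, f(x) = 2x³ + 3x² + 6x + 4.
The coefficient of x² is 3.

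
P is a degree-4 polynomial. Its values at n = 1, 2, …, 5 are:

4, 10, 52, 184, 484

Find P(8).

3532

Write P(n) = an^4 + bn³ + cn² + dn + e; the 5 given values yield a linear system in the 5 coefficients.
Solving, P(n) = n^4 - n³ - n² + n + 4.
Then P(8) = 3532.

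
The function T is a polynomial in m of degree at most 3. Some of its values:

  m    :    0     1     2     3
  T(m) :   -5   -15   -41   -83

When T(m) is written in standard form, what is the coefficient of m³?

Write T(m) = am³ + bm² + cm + d; the 4 given values yield a linear system in the 4 coefficients.
Solving, the leading coefficient vanishes, and T(m) = -8m² - 2m - 5.
The coefficient of m³ is 0.

0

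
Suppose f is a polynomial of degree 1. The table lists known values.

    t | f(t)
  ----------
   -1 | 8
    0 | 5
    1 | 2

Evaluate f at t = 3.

First differences: -3, -3.
Level-1 differences are constant, so f has degree 1.
Fitting a degree-1 polynomial gives f(t) = -3t + 5.
Then f(3) = -4.

-4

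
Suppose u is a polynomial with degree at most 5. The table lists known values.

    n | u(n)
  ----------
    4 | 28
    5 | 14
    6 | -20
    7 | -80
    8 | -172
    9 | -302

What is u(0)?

Write u(n) = an^5 + bn^4 + cn³ + dn² + en + p; the 6 given values yield a linear system in the 6 coefficients.
Solving, the top 2 coefficients vanish, and u(n) = -n³ + 5n² + 2n + 4.
The constant term is u(0) = 4.

4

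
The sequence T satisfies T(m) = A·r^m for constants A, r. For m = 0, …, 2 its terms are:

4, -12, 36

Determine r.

Consecutive ratio: -12/4 = -3, and 36/(-12) = -3, so r = -3.
Then A·(-3)^0 = 4 gives A = 4, and T(m) = 4·(-3)^m.

-3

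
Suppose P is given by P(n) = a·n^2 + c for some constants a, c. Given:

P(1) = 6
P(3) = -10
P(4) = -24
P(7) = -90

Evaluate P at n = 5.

-42

From P(1) = 6 and P(3) = -10: 1a + c = 6 and 9a + c = -10.
Subtracting: 8a = -16, so a = -2; then c = 6 − (-2)·1 = 8.
So P(n) = -2n² + 8, and P(5) = -42.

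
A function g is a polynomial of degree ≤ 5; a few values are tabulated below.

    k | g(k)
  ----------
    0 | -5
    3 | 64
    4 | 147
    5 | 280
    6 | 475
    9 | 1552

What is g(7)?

Write g(k) = ak^5 + bk^4 + ck³ + dk² + ek + p; the 6 given values yield a linear system in the 6 coefficients.
Solving, the top 2 coefficients vanish, and g(k) = 2k³ + k² + 2k - 5.
Then g(7) = 744.

744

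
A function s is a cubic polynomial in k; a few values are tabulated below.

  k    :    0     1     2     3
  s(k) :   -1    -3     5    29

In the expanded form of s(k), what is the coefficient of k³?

Write s(k) = ak³ + bk² + ck + d; the 4 given values yield a linear system in the 4 coefficients.
Solving, s(k) = k³ + 2k² - 5k - 1.
The coefficient of k³ is 1.

1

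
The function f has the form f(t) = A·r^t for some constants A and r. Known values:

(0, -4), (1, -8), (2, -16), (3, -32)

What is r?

2

Consecutive ratio: -8/(-4) = 2, and -16/(-8) = 2, so r = 2.
Then A·2^0 = -4 gives A = -4, and f(t) = -4·2^t.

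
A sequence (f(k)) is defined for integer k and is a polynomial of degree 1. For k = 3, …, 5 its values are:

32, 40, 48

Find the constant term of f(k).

First differences: 8, 8.
Level-1 differences are constant, so f has degree 1.
Fitting a degree-1 polynomial gives f(k) = 8k + 8.
The constant term is f(0) = 8.

8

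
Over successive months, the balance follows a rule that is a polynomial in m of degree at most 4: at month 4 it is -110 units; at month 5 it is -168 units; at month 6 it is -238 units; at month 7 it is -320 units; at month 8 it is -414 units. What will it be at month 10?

Write the value at m as f(m).
First differences: -58, -70, -82, -94. Second differences: -12, -12, -12.
Level-2 differences are constant, so f has degree 2.
Fitting a degree-2 polynomial gives f(m) = -6m² - 4m + 2.
Then f(10) = -638.

-638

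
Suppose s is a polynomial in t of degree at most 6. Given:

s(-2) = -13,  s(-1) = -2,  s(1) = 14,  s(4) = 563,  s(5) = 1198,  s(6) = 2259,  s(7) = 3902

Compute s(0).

Write s(t) = at^6 + bt^5 + ct^4 + dt³ + et² + pt + q; the 7 given values yield a linear system in the 7 coefficients.
Solving, the top 2 coefficients vanish, and s(t) = t^4 + 4t³ + 2t² + 4t + 3.
Then s(0) = 3.

3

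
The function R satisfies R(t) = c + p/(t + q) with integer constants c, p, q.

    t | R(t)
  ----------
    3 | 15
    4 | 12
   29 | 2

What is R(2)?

20

(R(t) − c)(t + q) = p for each data point; the three points give a linear system in c and q, then p follows.
Solving: c = 0, q = 1, p = 60, so R(t) = 60/(t + 1).
Then R(2) = 0 + 60/3 = 20.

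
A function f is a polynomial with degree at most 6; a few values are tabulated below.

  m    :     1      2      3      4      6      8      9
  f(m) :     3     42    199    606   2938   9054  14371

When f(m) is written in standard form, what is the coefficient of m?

4

Write f(m) = am^6 + bm^5 + cm^4 + dm³ + em² + pm + q; the 7 given values yield a linear system in the 7 coefficients.
Solving, the top 2 coefficients vanish, and f(m) = 2m^4 + 2m³ - 3m² + 4m - 2.
The coefficient of m is 4.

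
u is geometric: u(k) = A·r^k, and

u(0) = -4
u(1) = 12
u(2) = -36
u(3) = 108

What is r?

-3

Consecutive ratio: 12/(-4) = -3, and -36/12 = -3, so r = -3.
Then A·(-3)^0 = -4 gives A = -4, and u(k) = -4·(-3)^k.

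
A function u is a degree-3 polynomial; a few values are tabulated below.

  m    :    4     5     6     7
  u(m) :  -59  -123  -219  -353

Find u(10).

-1043

Write u(m) = am³ + bm² + cm + d; the 4 given values yield a linear system in the 4 coefficients.
Solving, u(m) = -m³ - m² + 6m - 3.
Then u(10) = -1043.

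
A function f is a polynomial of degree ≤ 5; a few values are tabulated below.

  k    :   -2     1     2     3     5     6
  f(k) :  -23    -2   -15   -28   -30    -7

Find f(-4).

Write f(k) = ak^5 + bk^4 + ck³ + dk² + ek + p; the 6 given values yield a linear system in the 6 coefficients.
Solving, the top 2 coefficients vanish, and f(k) = k³ - 6k² - 2k + 5.
Then f(-4) = -147.

-147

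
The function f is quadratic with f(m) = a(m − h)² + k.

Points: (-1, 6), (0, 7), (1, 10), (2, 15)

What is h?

-1

First differences 1, 3, 5; second difference 2 = 2a, so a = 1.
Expanding, the m-coefficient is −2ah = -2h; matching it to the data gives h = -1, and then k = 6.
So f(m) = 1(m + 1)² + 6.
Hence h = -1.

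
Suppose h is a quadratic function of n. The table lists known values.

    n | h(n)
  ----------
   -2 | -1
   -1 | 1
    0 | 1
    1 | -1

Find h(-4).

-11

First differences: 2, 0, -2. Second differences: -2, -2.
Level-2 differences are constant, so h has degree 2.
Fitting a degree-2 polynomial gives h(n) = -n² - n + 1.
Then h(-4) = -11.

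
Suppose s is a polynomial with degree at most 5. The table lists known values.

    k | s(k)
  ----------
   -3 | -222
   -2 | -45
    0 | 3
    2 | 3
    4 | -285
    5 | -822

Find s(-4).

-669

Write s(k) = ak^5 + bk^4 + ck³ + dk² + ek + p; the 6 given values yield a linear system in the 6 coefficients.
Solving, the leading coefficient vanishes, and s(k) = -2k^4 + 3k³ + 2k² + 3.
Then s(-4) = -669.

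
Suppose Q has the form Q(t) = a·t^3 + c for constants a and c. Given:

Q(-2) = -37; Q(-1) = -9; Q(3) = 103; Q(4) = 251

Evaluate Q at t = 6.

859

From Q(-2) = -37 and Q(-1) = -9: -8a + c = -37 and -1a + c = -9.
Subtracting: 7a = 28, so a = 4; then c = -37 − 4·(-8) = -5.
So Q(t) = 4t³ − 5, and Q(6) = 859.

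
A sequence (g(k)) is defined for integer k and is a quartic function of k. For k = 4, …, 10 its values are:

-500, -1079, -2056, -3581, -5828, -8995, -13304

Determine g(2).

-56

First differences: -579, -977, -1525, -2247, -3167, -4309. Second differences: -398, -548, -722, -920, -1142. Third differences: -150, -174, -198, -222. Fourth differences: -24, -24, -24.
Level-4 differences are constant, so g has degree 4.
Fitting a degree-4 polynomial gives g(k) = -k^4 - 3k³ - 3k² - 4.
Then g(2) = -56.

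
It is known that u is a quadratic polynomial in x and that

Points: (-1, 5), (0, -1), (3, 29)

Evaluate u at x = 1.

1

Write u(x) = ax² + bx + c; the 3 given values yield a linear system in the 3 coefficients.
Solving, u(x) = 4x² - 2x - 1.
Then u(1) = 1.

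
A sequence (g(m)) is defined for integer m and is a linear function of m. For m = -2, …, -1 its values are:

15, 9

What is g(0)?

3

Write g(m) = am + b; the 2 given values yield a linear system in the 2 coefficients.
Solving, g(m) = -6m + 3.
Then g(0) = 3.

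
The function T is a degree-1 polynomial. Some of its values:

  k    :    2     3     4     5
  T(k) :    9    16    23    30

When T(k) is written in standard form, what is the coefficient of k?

First differences: 7, 7, 7.
Level-1 differences are constant, so T has degree 1.
Fitting a degree-1 polynomial gives T(k) = 7k - 5.
The coefficient of k is 7.

7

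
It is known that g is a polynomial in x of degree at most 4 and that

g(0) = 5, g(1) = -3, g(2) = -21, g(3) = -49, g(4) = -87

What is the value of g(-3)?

-31

First differences: -8, -18, -28, -38. Second differences: -10, -10, -10.
Level-2 differences are constant, so g has degree 2.
Fitting a degree-2 polynomial gives g(x) = -5x² - 3x + 5.
Then g(-3) = -31.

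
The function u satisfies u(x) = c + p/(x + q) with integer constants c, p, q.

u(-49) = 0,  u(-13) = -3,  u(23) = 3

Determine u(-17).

-2

(u(x) − c)(x + q) = p for each data point; the three points give a linear system in c and q, then p follows.
Solving: c = 1, q = 1, p = 48, so u(x) = 1 + 48/(x + 1).
Then u(-17) = 1 + 48/(-16) = -2.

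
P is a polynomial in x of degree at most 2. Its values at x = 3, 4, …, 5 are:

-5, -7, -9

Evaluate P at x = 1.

First differences: -2, -2.
Level-1 differences are constant, so P has degree 1.
Fitting a degree-1 polynomial gives P(x) = -2x + 1.
Then P(1) = -1.

-1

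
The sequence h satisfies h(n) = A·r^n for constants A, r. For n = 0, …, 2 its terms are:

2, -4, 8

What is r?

-2

Consecutive ratio: -4/2 = -2, and 8/(-4) = -2, so r = -2.
Then A·(-2)^0 = 2 gives A = 2, and h(n) = 2·(-2)^n.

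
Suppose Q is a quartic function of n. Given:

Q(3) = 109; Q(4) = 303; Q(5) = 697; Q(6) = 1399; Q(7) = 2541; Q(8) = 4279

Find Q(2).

First differences: 194, 394, 702, 1142, 1738. Second differences: 200, 308, 440, 596. Third differences: 108, 132, 156. Fourth differences: 24, 24.
Level-4 differences are constant, so Q has degree 4.
Fitting a degree-4 polynomial gives Q(n) = n^4 + 3n² - 2n + 7.
Then Q(2) = 31.

31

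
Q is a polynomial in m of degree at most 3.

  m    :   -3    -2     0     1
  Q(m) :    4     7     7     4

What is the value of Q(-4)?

-1

Write Q(m) = am³ + bm² + cm + d; the 4 given values yield a linear system in the 4 coefficients.
Solving, the leading coefficient vanishes, and Q(m) = -m² - 2m + 7.
Then Q(-4) = -1.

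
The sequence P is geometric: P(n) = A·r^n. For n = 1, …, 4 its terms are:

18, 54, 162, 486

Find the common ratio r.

Consecutive ratio: 54/18 = 3, and 162/54 = 3, so r = 3.
Then A·3^1 = 18 gives A = 6, and P(n) = 6·3^n.

3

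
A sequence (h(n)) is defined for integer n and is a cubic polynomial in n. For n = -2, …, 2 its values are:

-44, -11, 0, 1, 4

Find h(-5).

First differences: 33, 11, 1, 3. Second differences: -22, -10, 2. Third differences: 12, 12.
Level-3 differences are constant, so h has degree 3.
Fitting a degree-3 polynomial gives h(n) = 2n³ - 5n² + 4n.
Then h(-5) = -395.

-395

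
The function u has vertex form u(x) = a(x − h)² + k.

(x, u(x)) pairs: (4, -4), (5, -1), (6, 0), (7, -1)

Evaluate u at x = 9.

First differences 3, 1, -1; second difference -2 = 2a, so a = -1.
Expanding, the x-coefficient is −2ah = 2h; matching it to the data gives h = 6, and then k = 0.
So u(x) = -1(x − 6)² + 0.
u(9) = -1·3² + 0 = -9.

-9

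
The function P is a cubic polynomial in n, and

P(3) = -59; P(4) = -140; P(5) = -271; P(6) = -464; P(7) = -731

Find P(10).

-2096

First differences: -81, -131, -193, -267. Second differences: -50, -62, -74. Third differences: -12, -12.
Level-3 differences are constant, so P has degree 3.
Fitting a degree-3 polynomial gives P(n) = -2n³ - n² + 4.
Then P(10) = -2096.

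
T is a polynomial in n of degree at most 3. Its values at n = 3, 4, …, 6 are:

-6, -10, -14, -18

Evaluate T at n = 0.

6

First differences: -4, -4, -4.
Level-1 differences are constant, so T has degree 1.
Fitting a degree-1 polynomial gives T(n) = -4n + 6.
Then T(0) = 6.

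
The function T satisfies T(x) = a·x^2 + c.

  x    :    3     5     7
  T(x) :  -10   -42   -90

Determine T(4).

-24

From T(3) = -10 and T(5) = -42: 9a + c = -10 and 25a + c = -42.
Subtracting: 16a = -32, so a = -2; then c = -10 − (-2)·9 = 8.
So T(x) = -2x² + 8, and T(4) = -24.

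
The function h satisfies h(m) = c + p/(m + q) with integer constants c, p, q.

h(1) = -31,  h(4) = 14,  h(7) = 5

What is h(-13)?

(h(m) − c)(m + q) = p for each data point; the three points give a linear system in c and q, then p follows.
Solving: c = -1, q = -2, p = 30, so h(m) = -1 + 30/(m − 2).
Then h(-13) = -1 + 30/(-15) = -3.

-3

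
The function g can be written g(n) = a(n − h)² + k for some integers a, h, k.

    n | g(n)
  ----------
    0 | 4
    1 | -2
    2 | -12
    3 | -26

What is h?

-1

First differences -6, -10, -14; second difference -4 = 2a, so a = -2.
Expanding, the n-coefficient is −2ah = 4h; matching it to the data gives h = -1, and then k = 6.
So g(n) = -2(n + 1)² + 6.
Hence h = -1.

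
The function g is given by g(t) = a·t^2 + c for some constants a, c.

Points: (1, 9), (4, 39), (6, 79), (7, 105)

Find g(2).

15

From g(1) = 9 and g(4) = 39: 1a + c = 9 and 16a + c = 39.
Subtracting: 15a = 30, so a = 2; then c = 9 − 2·1 = 7.
So g(t) = 2t² + 7, and g(2) = 15.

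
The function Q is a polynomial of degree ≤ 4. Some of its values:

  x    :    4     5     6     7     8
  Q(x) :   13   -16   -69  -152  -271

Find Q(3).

Write Q(x) = ax^4 + bx³ + cx² + dx + e; the 5 given values yield a linear system in the 5 coefficients.
Solving, the leading coefficient vanishes, and Q(x) = -x³ + 3x² + 5x + 9.
Then Q(3) = 24.

24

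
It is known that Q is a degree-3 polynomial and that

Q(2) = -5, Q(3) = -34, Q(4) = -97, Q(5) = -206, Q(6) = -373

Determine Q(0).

First differences: -29, -63, -109, -167. Second differences: -34, -46, -58. Third differences: -12, -12.
Level-3 differences are constant, so Q has degree 3.
Fitting a degree-3 polynomial gives Q(x) = -2x³ + x² + 4x - 1.
Then Q(0) = -1.

-1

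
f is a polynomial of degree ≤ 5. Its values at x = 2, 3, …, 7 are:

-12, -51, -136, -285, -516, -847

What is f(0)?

0

First differences: -39, -85, -149, -231, -331. Second differences: -46, -64, -82, -100. Third differences: -18, -18, -18.
Level-3 differences are constant, so f has degree 3.
Fitting a degree-3 polynomial gives f(x) = -3x³ + 4x² - 2x.
Then f(0) = 0.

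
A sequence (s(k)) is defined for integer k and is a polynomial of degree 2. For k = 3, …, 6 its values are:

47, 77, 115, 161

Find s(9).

347

First differences: 30, 38, 46. Second differences: 8, 8.
Level-2 differences are constant, so s has degree 2.
Fitting a degree-2 polynomial gives s(k) = 4k² + 2k + 5.
Then s(9) = 347.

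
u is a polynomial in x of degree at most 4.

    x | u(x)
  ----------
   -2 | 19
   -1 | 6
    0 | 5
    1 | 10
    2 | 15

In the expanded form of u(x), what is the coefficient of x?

First differences: -13, -1, 5, 5. Second differences: 12, 6, 0. Third differences: -6, -6.
Level-3 differences are constant, so u has degree 3.
Fitting a degree-3 polynomial gives u(x) = -x³ + 3x² + 3x + 5.
The coefficient of x is 3.

3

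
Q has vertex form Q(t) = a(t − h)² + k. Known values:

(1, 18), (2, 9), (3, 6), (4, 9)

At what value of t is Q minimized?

3

First differences -9, -3, 3; second difference 6 = 2a, so a = 3.
Expanding, the t-coefficient is −2ah = -6h; matching it to the data gives h = 3, and then k = 6.
So Q(t) = 3(t − 3)² + 6.
Hence h = 3.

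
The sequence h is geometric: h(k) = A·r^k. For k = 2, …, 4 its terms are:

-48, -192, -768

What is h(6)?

Consecutive ratio: -192/(-48) = 4, and -768/(-192) = 4, so r = 4.
Then A·4^2 = -48 gives A = -3, and h(k) = -3·4^k.
h(6) = -3·4^6 = -12288.

-12288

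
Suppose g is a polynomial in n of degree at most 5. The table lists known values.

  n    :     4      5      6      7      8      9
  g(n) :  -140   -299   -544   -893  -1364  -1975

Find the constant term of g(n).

-4

First differences: -159, -245, -349, -471, -611. Second differences: -86, -104, -122, -140. Third differences: -18, -18, -18.
Level-3 differences are constant, so g has degree 3.
Fitting a degree-3 polynomial gives g(n) = -3n³ + 2n² + 6n - 4.
The constant term is g(0) = -4.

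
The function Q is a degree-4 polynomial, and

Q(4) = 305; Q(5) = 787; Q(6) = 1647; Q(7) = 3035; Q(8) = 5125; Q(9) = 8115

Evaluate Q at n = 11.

17707

First differences: 482, 860, 1388, 2090, 2990. Second differences: 378, 528, 702, 900. Third differences: 150, 174, 198. Fourth differences: 24, 24.
Level-4 differences are constant, so Q has degree 4.
Fitting a degree-4 polynomial gives Q(n) = n^4 + 3n³ - 7n² - 7n - 3.
Then Q(11) = 17707.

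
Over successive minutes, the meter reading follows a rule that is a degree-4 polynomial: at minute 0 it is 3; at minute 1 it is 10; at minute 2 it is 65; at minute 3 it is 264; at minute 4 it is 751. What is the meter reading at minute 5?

Write the value at n as Q(n).
Write Q(n) = an^4 + bn³ + cn² + dn + e; the 5 given values yield a linear system in the 5 coefficients.
Solving, Q(n) = 2n^4 + 4n³ - 2n² + 3n + 3.
Then Q(5) = 1718.

1718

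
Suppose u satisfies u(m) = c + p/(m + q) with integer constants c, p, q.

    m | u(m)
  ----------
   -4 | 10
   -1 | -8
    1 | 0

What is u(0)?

-2

(u(m) − c)(m + q) = p for each data point; the three points give a linear system in c and q, then p follows.
Solving: c = 4, q = 2, p = -12, so u(m) = 4 − 12/(m + 2).
Then u(0) = 4 − 12/2 = -2.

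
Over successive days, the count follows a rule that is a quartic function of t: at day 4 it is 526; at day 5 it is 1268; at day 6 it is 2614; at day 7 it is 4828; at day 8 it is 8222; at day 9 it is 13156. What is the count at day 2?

Write the value at t as g(t).
Write g(t) = at^4 + bt³ + ct² + dt + e; the 6 given values yield a linear system in the 5 coefficients.
Solving, g(t) = 2t^4 + 4t - 2.
Then g(2) = 38.

38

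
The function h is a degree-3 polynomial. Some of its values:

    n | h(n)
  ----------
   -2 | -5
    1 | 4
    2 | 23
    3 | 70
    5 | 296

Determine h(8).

1145

Write h(n) = an³ + bn² + cn + d; the 5 given values yield a linear system in the 4 coefficients.
Solving, h(n) = 2n³ + 2n² - n + 1.
Then h(8) = 1145.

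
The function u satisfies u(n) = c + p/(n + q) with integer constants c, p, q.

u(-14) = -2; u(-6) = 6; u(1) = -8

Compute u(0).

(u(n) − c)(n + q) = p for each data point; the three points give a linear system in c and q, then p follows.
Solving: c = -4, q = 4, p = -20, so u(n) = -4 − 20/(n + 4).
Then u(0) = -4 − 20/4 = -9.

-9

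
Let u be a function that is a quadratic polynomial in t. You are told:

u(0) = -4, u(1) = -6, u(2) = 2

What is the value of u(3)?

Write u(t) = at² + bt + c; the 3 given values yield a linear system in the 3 coefficients.
Solving, u(t) = 5t² - 7t - 4.
Then u(3) = 20.

20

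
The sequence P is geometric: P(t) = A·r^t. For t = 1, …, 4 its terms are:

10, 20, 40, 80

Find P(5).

Consecutive ratio: 20/10 = 2, and 40/20 = 2, so r = 2.
Then A·2^1 = 10 gives A = 5, and P(t) = 5·2^t.
P(5) = 5·2^5 = 160.

160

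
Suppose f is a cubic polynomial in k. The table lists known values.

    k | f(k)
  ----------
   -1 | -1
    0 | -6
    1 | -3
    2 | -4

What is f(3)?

Write f(k) = ak³ + bk² + ck + d; the 4 given values yield a linear system in the 4 coefficients.
Solving, f(k) = -2k³ + 4k² + k - 6.
Then f(3) = -21.

-21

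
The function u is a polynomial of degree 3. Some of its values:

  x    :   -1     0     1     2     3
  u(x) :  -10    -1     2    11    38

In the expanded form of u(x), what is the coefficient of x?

Write u(x) = ax³ + bx² + cx + d; the 5 given values yield a linear system in the 4 coefficients.
Solving, u(x) = 2x³ - 3x² + 4x - 1.
The coefficient of x is 4.

4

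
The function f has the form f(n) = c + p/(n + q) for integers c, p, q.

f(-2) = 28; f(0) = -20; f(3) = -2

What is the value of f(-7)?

8

(f(n) − c)(n + q) = p for each data point; the three points give a linear system in c and q, then p follows.
Solving: c = 4, q = 1, p = -24, so f(n) = 4 − 24/(n + 1).
Then f(-7) = 4 − 24/(-6) = 8.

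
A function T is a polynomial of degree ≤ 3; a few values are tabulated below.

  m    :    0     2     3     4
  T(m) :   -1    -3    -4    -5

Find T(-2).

Write T(m) = am³ + bm² + cm + d; the 4 given values yield a linear system in the 4 coefficients.
Solving, the top 2 coefficients vanish, and T(m) = -m - 1.
Then T(-2) = 1.

1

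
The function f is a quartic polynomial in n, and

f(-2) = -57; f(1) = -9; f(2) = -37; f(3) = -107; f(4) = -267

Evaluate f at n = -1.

-7

Write f(n) = an^4 + bn³ + cn² + dn + e; the 5 given values yield a linear system in the 5 coefficients.
Solving, f(n) = -n^4 + 2n³ - 8n² - 3n + 1.
Then f(-1) = -7.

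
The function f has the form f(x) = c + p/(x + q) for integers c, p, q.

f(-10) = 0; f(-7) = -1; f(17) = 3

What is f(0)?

20

(f(x) − c)(x + q) = p for each data point; the three points give a linear system in c and q, then p follows.
Solving: c = 2, q = 1, p = 18, so f(x) = 2 + 18/(x + 1).
Then f(0) = 2 + 18/1 = 20.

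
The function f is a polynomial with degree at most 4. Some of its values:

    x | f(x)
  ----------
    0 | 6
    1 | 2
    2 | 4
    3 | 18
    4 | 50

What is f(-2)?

8

Write f(x) = ax^4 + bx³ + cx² + dx + e; the 5 given values yield a linear system in the 5 coefficients.
Solving, the leading coefficient vanishes, and f(x) = x³ - 5x + 6.
Then f(-2) = 8.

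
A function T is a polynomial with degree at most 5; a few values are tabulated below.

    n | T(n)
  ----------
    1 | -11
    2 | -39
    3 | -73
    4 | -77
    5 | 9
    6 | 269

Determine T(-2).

37

First differences: -28, -34, -4, 86, 260. Second differences: -6, 30, 90, 174. Third differences: 36, 60, 84. Fourth differences: 24, 24.
Level-4 differences are constant, so T has degree 4.
Fitting a degree-4 polynomial gives T(n) = n^4 - 4n³ - 4n² - 3n - 1.
Then T(-2) = 37.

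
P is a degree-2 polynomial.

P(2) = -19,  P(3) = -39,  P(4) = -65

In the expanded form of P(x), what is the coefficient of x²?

-3

Write P(x) = ax² + bx + c; the 3 given values yield a linear system in the 3 coefficients.
Solving, P(x) = -3x² - 5x + 3.
The coefficient of x² is -3.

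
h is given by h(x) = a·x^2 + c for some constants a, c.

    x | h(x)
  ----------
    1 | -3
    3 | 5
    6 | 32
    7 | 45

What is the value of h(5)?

From h(1) = -3 and h(3) = 5: 1a + c = -3 and 9a + c = 5.
Subtracting: 8a = 8, so a = 1; then c = -3 − 1·1 = -4.
So h(x) = 1x² − 4, and h(5) = 21.

21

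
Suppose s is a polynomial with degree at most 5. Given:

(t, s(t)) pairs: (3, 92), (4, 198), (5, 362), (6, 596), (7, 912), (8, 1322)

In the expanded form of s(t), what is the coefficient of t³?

Write s(t) = at^5 + bt^4 + ct³ + dt² + et + p; the 6 given values yield a linear system in the 6 coefficients.
Solving, the top 2 coefficients vanish, and s(t) = 2t³ + 5t² - 3t + 2.
The coefficient of t³ is 2.

2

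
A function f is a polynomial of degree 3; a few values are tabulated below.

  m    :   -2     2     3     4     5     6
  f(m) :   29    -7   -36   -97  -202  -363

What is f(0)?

3

Write f(m) = am³ + bm² + cm + d; the 6 given values yield a linear system in the 4 coefficients.
Solving, f(m) = -2m³ + 2m² - m + 3.
Then f(0) = 3.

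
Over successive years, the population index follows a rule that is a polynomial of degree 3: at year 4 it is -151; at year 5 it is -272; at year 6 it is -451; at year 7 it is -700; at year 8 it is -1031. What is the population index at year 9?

-1456

Write the value at n as g(n).
Write g(n) = an³ + bn² + cn + d; the 5 given values yield a linear system in the 4 coefficients.
Solving, g(n) = -2n³ + n² - 8n - 7.
Then g(9) = -1456.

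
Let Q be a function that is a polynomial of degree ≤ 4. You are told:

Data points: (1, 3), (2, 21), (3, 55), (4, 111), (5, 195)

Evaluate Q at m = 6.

First differences: 18, 34, 56, 84. Second differences: 16, 22, 28. Third differences: 6, 6.
Level-3 differences are constant, so Q has degree 3.
Extending the table by one column gives the next first difference 118, so Q(6) = 195 + 118 = 313.

313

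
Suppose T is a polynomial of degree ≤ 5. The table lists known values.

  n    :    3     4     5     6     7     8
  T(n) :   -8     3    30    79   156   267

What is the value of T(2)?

Write T(n) = an^5 + bn^4 + cn³ + dn² + en + p; the 6 given values yield a linear system in the 6 coefficients.
Solving, the top 2 coefficients vanish, and T(n) = n³ - 4n² + 2n - 5.
Then T(2) = -9.

-9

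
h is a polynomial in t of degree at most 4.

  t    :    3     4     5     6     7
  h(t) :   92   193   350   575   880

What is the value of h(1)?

Write h(t) = at^4 + bt³ + ct² + dt + e; the 5 given values yield a linear system in the 5 coefficients.
Solving, the leading coefficient vanishes, and h(t) = 2t³ + 4t² - t + 5.
Then h(1) = 10.

10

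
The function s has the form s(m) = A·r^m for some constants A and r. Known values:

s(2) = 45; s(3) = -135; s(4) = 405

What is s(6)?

3645

Consecutive ratio: -135/45 = -3, and 405/(-135) = -3, so r = -3.
Then A·(-3)^2 = 45 gives A = 5, and s(m) = 5·(-3)^m.
s(6) = 5·(-3)^6 = 3645.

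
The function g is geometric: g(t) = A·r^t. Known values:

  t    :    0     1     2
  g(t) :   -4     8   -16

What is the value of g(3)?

Consecutive ratio: 8/(-4) = -2, and -16/8 = -2, so r = -2.
Then A·(-2)^0 = -4 gives A = -4, and g(t) = -4·(-2)^t.
g(3) = -4·(-2)^3 = 32.

32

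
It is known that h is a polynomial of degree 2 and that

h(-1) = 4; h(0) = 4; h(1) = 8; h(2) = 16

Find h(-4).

First differences: 0, 4, 8. Second differences: 4, 4.
Level-2 differences are constant, so h has degree 2.
Fitting a degree-2 polynomial gives h(t) = 2t² + 2t + 4.
Then h(-4) = 28.

28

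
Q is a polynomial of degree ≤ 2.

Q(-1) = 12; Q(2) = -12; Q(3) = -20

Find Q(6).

-44

Write Q(n) = an² + bn + c; the 3 given values yield a linear system in the 3 coefficients.
Solving, the leading coefficient vanishes, and Q(n) = -8n + 4.
Then Q(6) = -44.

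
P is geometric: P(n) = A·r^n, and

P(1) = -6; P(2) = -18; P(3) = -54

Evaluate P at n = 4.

-162

Consecutive ratio: -18/(-6) = 3, and -54/(-18) = 3, so r = 3.
Then A·3^1 = -6 gives A = -2, and P(n) = -2·3^n.
P(4) = -2·3^4 = -162.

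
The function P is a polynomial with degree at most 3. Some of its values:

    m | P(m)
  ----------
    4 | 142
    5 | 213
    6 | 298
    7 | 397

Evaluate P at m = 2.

42

First differences: 71, 85, 99. Second differences: 14, 14.
Level-2 differences are constant, so P has degree 2.
Fitting a degree-2 polynomial gives P(m) = 7m² + 8m - 2.
Then P(2) = 42.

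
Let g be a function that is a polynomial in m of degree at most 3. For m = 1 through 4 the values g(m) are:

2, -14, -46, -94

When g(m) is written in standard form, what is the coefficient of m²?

First differences: -16, -32, -48. Second differences: -16, -16.
Level-2 differences are constant, so g has degree 2.
Fitting a degree-2 polynomial gives g(m) = -8m² + 8m + 2.
The coefficient of m² is -8.

-8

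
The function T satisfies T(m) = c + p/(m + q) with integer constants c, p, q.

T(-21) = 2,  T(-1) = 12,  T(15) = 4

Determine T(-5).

-6

(T(m) − c)(m + q) = p for each data point; the three points give a linear system in c and q, then p follows.
Solving: c = 3, q = 3, p = 18, so T(m) = 3 + 18/(m + 3).
Then T(-5) = 3 + 18/(-2) = -6.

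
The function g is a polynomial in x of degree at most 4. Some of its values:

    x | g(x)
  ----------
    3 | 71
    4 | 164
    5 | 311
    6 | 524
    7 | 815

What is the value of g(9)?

Write g(x) = ax^4 + bx³ + cx² + dx + e; the 5 given values yield a linear system in the 5 coefficients.
Solving, the leading coefficient vanishes, and g(x) = 2x³ + 3x² - 2x - 4.
Then g(9) = 1679.

1679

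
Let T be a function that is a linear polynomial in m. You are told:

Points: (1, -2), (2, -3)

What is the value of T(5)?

-6

Write T(m) = am + b; the 2 given values yield a linear system in the 2 coefficients.
Solving, T(m) = -m - 1.
Then T(5) = -6.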